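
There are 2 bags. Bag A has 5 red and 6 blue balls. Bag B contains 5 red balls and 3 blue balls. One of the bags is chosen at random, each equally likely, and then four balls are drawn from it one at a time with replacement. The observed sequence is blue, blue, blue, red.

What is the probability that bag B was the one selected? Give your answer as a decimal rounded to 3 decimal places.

0.309

Compute the likelihood of the observed sequence for each case: P(data | bag A) = (6/11)(6/11)(6/11)(5/11) = 0.073765; P(data | bag B) = (3/8)(3/8)(3/8)(5/8) = 0.032959.
Weighting by the prior gives 1/2 · 0.073765 = 0.036883, 1/2 · 0.032959 = 0.016479; with total 0.053362.
So P(bag B | data) = (0.016479) / (0.053362) = 0.30882.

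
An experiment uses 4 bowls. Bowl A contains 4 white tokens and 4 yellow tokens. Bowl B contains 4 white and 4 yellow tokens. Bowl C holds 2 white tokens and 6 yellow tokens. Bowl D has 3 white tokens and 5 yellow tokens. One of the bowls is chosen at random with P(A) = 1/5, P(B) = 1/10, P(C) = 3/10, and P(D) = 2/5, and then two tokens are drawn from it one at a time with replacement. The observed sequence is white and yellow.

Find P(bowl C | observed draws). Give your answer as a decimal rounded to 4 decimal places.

The likelihood of the observed sequence under each hypothesis: P(data | bowl A) = (4/8)(4/8) = 1/4; P(data | bowl B) = (4/8)(4/8) = 1/4; P(data | bowl C) = (2/8)(6/8) = 3/16; P(data | bowl D) = (3/8)(5/8) = 15/64.
Weighting by the prior gives 1/5 · 1/4 = 1/20, 1/10 · 1/4 = 1/40, 3/10 · 3/16 = 9/160, 2/5 · 15/64 = 3/32; with total 9/40.
So P(bowl C | data) = (9/160) / (9/40) = 1/4.

0.2500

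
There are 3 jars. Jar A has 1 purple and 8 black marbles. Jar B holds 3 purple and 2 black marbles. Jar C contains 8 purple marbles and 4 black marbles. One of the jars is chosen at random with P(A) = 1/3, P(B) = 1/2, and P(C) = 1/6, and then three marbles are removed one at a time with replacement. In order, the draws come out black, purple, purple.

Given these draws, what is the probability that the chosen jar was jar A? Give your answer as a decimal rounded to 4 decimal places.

For each hypothesis, P(data | H) works out to: P(data | jar A) = (8/9)(1/9)(1/9) = 0.010974; P(data | jar B) = (2/5)(3/5)(3/5) = 0.144; P(data | jar C) = (4/12)(8/12)(8/12) = 0.14815.
Weighting by the prior gives 1/3 · 0.010974 = 0.003658, 1/2 · 0.144 = 0.072, 1/6 · 0.14815 = 0.024691; summing to 0.10035.
By Bayes' rule, P(jar A | data) = (0.003658) / (0.10035) = 0.036452.

0.0365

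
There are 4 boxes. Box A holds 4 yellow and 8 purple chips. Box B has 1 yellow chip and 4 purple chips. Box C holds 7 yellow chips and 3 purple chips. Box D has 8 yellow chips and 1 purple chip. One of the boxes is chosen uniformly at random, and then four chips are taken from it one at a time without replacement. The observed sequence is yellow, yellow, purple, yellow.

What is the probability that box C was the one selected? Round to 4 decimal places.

0.4955

For each hypothesis, P(data | H) works out to: P(data | box A) = (4/12)(3/11)(8/10)(2/9) = 0.016162; P(data | box B) = (1/5)(0/4) = 0; P(data | box C) = (7/10)(6/9)(3/8)(5/7) = 0.125; P(data | box D) = (8/9)(7/8)(1/7)(6/6) = 0.11111.
The prior-weighted likelihoods are 1/4 · 0.016162 = 0.0040404, 1/4 · 0 = 0, 1/4 · 0.125 = 0.03125, 1/4 · 0.11111 = 0.027778; with total 0.063068.
Therefore the posterior P(box C | data) = (0.03125) / (0.063068) = 0.4955.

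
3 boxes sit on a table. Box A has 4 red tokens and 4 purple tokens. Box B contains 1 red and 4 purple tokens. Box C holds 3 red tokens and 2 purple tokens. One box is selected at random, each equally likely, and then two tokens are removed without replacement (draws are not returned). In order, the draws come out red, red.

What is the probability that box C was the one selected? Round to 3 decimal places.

0.583

Under each hypothesis, the probability of the observed sequence is: P(data | box A) = (4/8)(3/7) = 3/14; P(data | box B) = (1/5)(0/4) = 0; P(data | box C) = (3/5)(2/4) = 3/10.
Weighting by the prior gives 1/3 · 3/14 = 1/14, 1/3 · 0 = 0, 1/3 · 3/10 = 1/10; these sum to 6/35.
Hence P(box C | data) = (1/10) / (6/35) = 7/12.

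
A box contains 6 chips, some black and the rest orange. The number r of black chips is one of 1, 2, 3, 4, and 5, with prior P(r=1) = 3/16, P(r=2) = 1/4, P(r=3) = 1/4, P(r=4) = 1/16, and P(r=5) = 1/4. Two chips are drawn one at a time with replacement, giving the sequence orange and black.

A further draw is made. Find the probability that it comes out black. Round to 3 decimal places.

The likelihood of the observed sequence under each hypothesis: P(data | r = 1) = (5/6)(1/6) = 5/36; P(data | r = 2) = (4/6)(2/6) = 2/9; P(data | r = 3) = (3/6)(3/6) = 1/4; P(data | r = 4) = (2/6)(4/6) = 2/9; P(data | r = 5) = (1/6)(5/6) = 5/36.
The prior-weighted likelihoods are 3/16 · 5/36 = 5/192, 1/4 · 2/9 = 1/18, 1/4 · 1/4 = 1/16, 1/16 · 2/9 = 1/72, 1/4 · 5/36 = 5/144; summing to 37/192.
The posterior is then P(r = 1 | data) = 5/37, P(r = 2 | data) = 32/111, P(r = 3 | data) = 12/37, P(r = 4 | data) = 8/111, P(r = 5 | data) = 20/111.
So P(black next | data) = Σ P(black next | H) P(H | data) = (1/6)(5/37) + (1/3)(32/111) + (1/2)(12/37) + (2/3)(8/111) + (5/6)(20/111) = 319/666.

0.479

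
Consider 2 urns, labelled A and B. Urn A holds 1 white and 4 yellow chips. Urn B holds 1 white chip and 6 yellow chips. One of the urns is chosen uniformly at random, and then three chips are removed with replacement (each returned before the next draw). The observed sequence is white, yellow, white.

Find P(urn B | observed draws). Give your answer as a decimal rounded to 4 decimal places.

The likelihood of the observed sequence under each hypothesis: P(data | urn A) = (1/5)(4/5)(1/5) = 0.032; P(data | urn B) = (1/7)(6/7)(1/7) = 0.017493.
Multiplying each by its prior: 1/2 · 0.032 = 0.016, 1/2 · 0.017493 = 0.0087464; these sum to 0.024746.
Therefore the posterior P(urn B | data) = (0.0087464) / (0.024746) = 0.35344.

0.3534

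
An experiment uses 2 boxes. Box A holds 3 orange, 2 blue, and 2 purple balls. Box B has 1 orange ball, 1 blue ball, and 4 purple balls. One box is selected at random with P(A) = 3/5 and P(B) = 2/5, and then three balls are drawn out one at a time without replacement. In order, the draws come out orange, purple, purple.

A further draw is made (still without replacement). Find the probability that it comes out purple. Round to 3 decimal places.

Under each hypothesis, the probability of the observed sequence is: P(data | box A) = (3/7)(2/6)(1/5) = 1/35; P(data | box B) = (1/6)(4/5)(3/4) = 1/10.
Weighting by the prior gives 3/5 · 1/35 = 3/175, 2/5 · 1/10 = 1/25; these sum to 2/35.
Normalising, the posterior is P(box A | data) = 3/10, P(box B | data) = 7/10.
So P(purple next | data) = Σ P(purple next | H) P(H | data) = (0)(3/10) + (2/3)(7/10) = 7/15.

0.467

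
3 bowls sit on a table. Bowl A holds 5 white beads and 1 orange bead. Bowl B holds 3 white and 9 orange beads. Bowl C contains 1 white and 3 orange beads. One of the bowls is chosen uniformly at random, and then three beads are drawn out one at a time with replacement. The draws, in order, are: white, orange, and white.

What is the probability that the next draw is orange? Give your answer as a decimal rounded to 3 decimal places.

0.428

For each hypothesis, P(data | H) works out to: P(data | bowl A) = (5/6)(1/6)(5/6) = 0.11574; P(data | bowl B) = (3/12)(9/12)(3/12) = 0.046875; P(data | bowl C) = (1/4)(3/4)(1/4) = 0.046875.
Multiplying each by its prior: 1/3 · 0.11574 = 0.03858, 1/3 · 0.046875 = 0.015625, 1/3 · 0.046875 = 0.015625; with total 0.06983.
The posterior is then P(bowl A | data) = 0.55249, P(bowl B | data) = 0.22376, P(bowl C | data) = 0.22376.
The predictive probability is P(orange next | data) = (1/6)(0.55249) + (3/4)(0.22376) + (3/4)(0.22376) = 0.42772.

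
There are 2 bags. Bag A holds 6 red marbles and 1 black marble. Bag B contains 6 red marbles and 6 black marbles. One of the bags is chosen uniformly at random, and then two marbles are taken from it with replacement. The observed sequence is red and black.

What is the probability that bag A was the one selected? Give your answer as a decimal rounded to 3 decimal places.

0.329

Under each hypothesis, the probability of the observed sequence is: P(data | bag A) = (6/7)(1/7) = 6/49; P(data | bag B) = (6/12)(6/12) = 1/4.
The prior-weighted likelihoods are 1/2 · 6/49 = 3/49, 1/2 · 1/4 = 1/8; these sum to 73/392.
So P(bag A | data) = (3/49) / (73/392) = 24/73.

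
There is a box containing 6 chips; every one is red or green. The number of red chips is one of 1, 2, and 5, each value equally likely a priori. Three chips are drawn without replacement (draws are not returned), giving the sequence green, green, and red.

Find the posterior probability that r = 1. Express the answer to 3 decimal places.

0.455

For each hypothesis, P(data | H) works out to: P(data | r = 1) = (5/6)(4/5)(1/4) = 1/6; P(data | r = 2) = (4/6)(3/5)(2/4) = 1/5; P(data | r = 5) = (1/6)(0/5) = 0.
Weighting by the prior gives 1/3 · 1/6 = 1/18, 1/3 · 1/5 = 1/15, 1/3 · 0 = 0; these sum to 11/90.
Hence P(r = 1 | data) = (1/18) / (11/90) = 5/11.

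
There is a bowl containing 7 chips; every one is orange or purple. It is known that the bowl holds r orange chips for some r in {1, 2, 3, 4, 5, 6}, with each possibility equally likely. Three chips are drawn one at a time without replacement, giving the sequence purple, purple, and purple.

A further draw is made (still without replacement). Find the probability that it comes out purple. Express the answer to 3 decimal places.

0.600

Under each hypothesis, the probability of the observed sequence is: P(data | r = 1) = (6/7)(5/6)(4/5) = 4/7; P(data | r = 2) = (5/7)(4/6)(3/5) = 2/7; P(data | r = 3) = (4/7)(3/6)(2/5) = 4/35; P(data | r = 4) = (3/7)(2/6)(1/5) = 1/35; P(data | r = 5) = (2/7)(1/6)(0/5) = 0; P(data | r = 6) = (1/7)(0/6) = 0.
Weighting by the prior gives 1/6 · 4/7 = 2/21, 1/6 · 2/7 = 1/21, 1/6 · 4/35 = 2/105, 1/6 · 1/35 = 1/210, 1/6 · 0 = 0, 1/6 · 0 = 0; with total 1/6.
Dividing through by the total gives posterior P(r = 1 | data) = 4/7, P(r = 2 | data) = 2/7, P(r = 3 | data) = 4/35, P(r = 4 | data) = 1/35, P(r = 5 | data) = 0, P(r = 6 | data) = 0.
The predictive probability is P(purple next | data) = (3/4)(4/7) + (1/2)(2/7) + (1/4)(4/35) + (0)(1/35) = 3/5.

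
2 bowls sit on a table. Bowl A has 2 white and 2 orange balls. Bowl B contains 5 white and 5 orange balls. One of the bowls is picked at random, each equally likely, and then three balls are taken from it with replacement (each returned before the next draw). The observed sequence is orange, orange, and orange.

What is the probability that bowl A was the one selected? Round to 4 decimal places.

Under each hypothesis, the probability of the observed sequence is: P(data | bowl A) = (2/4)(2/4)(2/4) = 1/8; P(data | bowl B) = (5/10)(5/10)(5/10) = 1/8.
The prior-weighted likelihoods are 1/2 · 1/8 = 1/16, 1/2 · 1/8 = 1/16; with total 1/8.
So P(bowl A | data) = (1/16) / (1/8) = 1/2.

0.5000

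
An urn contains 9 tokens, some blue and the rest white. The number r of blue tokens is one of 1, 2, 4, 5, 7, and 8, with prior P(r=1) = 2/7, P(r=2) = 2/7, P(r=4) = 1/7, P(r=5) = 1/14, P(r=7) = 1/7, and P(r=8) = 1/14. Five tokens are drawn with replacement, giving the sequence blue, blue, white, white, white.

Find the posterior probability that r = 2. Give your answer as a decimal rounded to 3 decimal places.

0.392

Under each hypothesis, the probability of the observed sequence is: P(data | r = 1) = (1/9)(1/9)(8/9)(8/9)(8/9) = 0.0086708; P(data | r = 2) = (2/9)(2/9)(7/9)(7/9)(7/9) = 0.023235; P(data | r = 4) = (4/9)(4/9)(5/9)(5/9)(5/9) = 0.03387; P(data | r = 5) = (5/9)(5/9)(4/9)(4/9)(4/9) = 0.027096; P(data | r = 7) = (7/9)(7/9)(2/9)(2/9)(2/9) = 0.0066386; P(data | r = 8) = (8/9)(8/9)(1/9)(1/9)(1/9) = 0.0010838.
Multiplying each by its prior: 2/7 · 0.0086708 = 0.0024774, 2/7 · 0.023235 = 0.0066386, 1/7 · 0.03387 = 0.0048386, 1/14 · 0.027096 = 0.0019354, 1/7 · 0.0066386 = 0.00094836, 1/14 · 0.0010838 = 7.7418e-05; summing to 0.016916.
Therefore the posterior P(r = 2 | data) = (0.0066386) / (0.016916) = 0.39245.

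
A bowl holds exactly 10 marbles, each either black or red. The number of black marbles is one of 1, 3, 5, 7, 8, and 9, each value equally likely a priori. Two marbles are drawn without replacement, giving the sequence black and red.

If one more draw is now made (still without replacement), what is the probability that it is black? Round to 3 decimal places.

Under each hypothesis, the probability of the observed sequence is: P(data | r = 1) = (1/10)(9/9) = 1/10; P(data | r = 3) = (3/10)(7/9) = 7/30; P(data | r = 5) = (5/10)(5/9) = 5/18; P(data | r = 7) = (7/10)(3/9) = 7/30; P(data | r = 8) = (8/10)(2/9) = 8/45; P(data | r = 9) = (9/10)(1/9) = 1/10.
Multiplying each by its prior: 1/6 · 1/10 = 1/60, 1/6 · 7/30 = 7/180, 1/6 · 5/18 = 5/108, 1/6 · 7/30 = 7/180, 1/6 · 8/45 = 4/135, 1/6 · 1/10 = 1/60; summing to 101/540.
Normalising, the posterior is P(r = 1 | data) = 9/101, P(r = 3 | data) = 21/101, P(r = 5 | data) = 25/101, P(r = 7 | data) = 21/101, P(r = 8 | data) = 16/101, P(r = 9 | data) = 9/101.
So P(black next | data) = Σ P(black next | H) P(H | data) = (0)(9/101) + (1/4)(21/101) + (1/2)(25/101) + (3/4)(21/101) + (7/8)(16/101) + (1)(9/101) = 113/202.

0.559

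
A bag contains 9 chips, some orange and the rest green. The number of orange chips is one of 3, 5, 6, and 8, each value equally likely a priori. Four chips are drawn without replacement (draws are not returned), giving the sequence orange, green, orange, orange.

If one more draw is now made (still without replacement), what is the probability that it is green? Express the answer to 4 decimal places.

Compute the likelihood of the observed sequence for each case: P(data | r = 3) = (3/9)(6/8)(2/7)(1/6) = 1/84; P(data | r = 5) = (5/9)(4/8)(4/7)(3/6) = 5/63; P(data | r = 6) = (6/9)(3/8)(5/7)(4/6) = 5/42; P(data | r = 8) = (8/9)(1/8)(7/7)(6/6) = 1/9.
Weighting by the prior gives 1/4 · 1/84 = 1/336, 1/4 · 5/63 = 5/252, 1/4 · 5/42 = 5/168, 1/4 · 1/9 = 1/36; summing to 9/112.
Normalising, the posterior is P(r = 3 | data) = 1/27, P(r = 5 | data) = 20/81, P(r = 6 | data) = 10/27, P(r = 8 | data) = 28/81.
Averaging over the posterior, P(green next | data) = (1)(1/27) + (3/5)(20/81) + (2/5)(10/27) + (0)(28/81) = 1/3.

0.3333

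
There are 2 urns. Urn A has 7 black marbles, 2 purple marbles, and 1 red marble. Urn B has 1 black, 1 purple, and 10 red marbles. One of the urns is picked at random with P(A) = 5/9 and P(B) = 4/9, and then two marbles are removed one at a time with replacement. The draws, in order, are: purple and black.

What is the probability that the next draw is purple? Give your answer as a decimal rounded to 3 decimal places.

0.196

Compute the likelihood of the observed sequence for each case: P(data | urn A) = (2/10)(7/10) = 0.14; P(data | urn B) = (1/12)(1/12) = 0.0069444.
Multiplying each by its prior: 5/9 · 0.14 = 0.077778, 4/9 · 0.0069444 = 0.0030864; these sum to 0.080864.
Normalising, the posterior is P(urn A | data) = 0.96183, P(urn B | data) = 0.038168.
The predictive probability is P(purple next | data) = (1/5)(0.96183) + (1/12)(0.038168) = 0.19555.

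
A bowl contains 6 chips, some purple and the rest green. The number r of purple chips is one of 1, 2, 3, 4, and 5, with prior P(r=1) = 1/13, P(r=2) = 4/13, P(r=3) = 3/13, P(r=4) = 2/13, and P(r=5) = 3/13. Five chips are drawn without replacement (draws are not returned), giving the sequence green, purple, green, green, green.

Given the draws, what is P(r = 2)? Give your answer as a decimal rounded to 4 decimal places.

The likelihood of the observed sequence under each hypothesis: P(data | r = 1) = (5/6)(1/5)(4/4)(3/3)(2/2) = 1/6; P(data | r = 2) = (4/6)(2/5)(3/4)(2/3)(1/2) = 1/15; P(data | r = 3) = (3/6)(3/5)(2/4)(1/3)(0/2) = 0; P(data | r = 4) = (2/6)(4/5)(1/4)(0/3) = 0; P(data | r = 5) = (1/6)(5/5)(0/4) = 0.
Weighting by the prior gives 1/13 · 1/6 = 1/78, 4/13 · 1/15 = 4/195, 3/13 · 0 = 0, 2/13 · 0 = 0, 3/13 · 0 = 0; with total 1/30.
So P(r = 2 | data) = (4/195) / (1/30) = 8/13.

0.6154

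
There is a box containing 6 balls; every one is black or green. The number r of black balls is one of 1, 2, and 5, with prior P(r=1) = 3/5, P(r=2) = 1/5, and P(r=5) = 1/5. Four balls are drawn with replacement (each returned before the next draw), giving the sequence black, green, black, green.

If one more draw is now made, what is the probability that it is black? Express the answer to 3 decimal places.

Compute the likelihood of the observed sequence for each case: P(data | r = 1) = (1/6)(5/6)(1/6)(5/6) = 0.01929; P(data | r = 2) = (2/6)(4/6)(2/6)(4/6) = 0.049383; P(data | r = 5) = (5/6)(1/6)(5/6)(1/6) = 0.01929.
The prior-weighted likelihoods are 3/5 · 0.01929 = 0.011574, 1/5 · 0.049383 = 0.0098765, 1/5 · 0.01929 = 0.003858; with total 0.025309.
Dividing through by the total gives posterior P(r = 1 | data) = 0.45732, P(r = 2 | data) = 0.39024, P(r = 5 | data) = 0.15244.
The predictive probability is P(black next | data) = (1/6)(0.45732) + (1/3)(0.39024) + (5/6)(0.15244) = 0.33333.

0.333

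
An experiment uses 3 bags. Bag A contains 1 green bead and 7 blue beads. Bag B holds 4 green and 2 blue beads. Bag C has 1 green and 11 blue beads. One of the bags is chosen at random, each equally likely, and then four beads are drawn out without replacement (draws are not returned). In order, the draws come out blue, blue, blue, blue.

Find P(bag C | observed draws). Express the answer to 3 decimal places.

0.571

The likelihood of the observed sequence under each hypothesis: P(data | bag A) = (7/8)(6/7)(5/6)(4/5) = 1/2; P(data | bag B) = (2/6)(1/5)(0/4) = 0; P(data | bag C) = (11/12)(10/11)(9/10)(8/9) = 2/3.
Multiplying each by its prior: 1/3 · 1/2 = 1/6, 1/3 · 0 = 0, 1/3 · 2/3 = 2/9; these sum to 7/18.
By Bayes' rule, P(bag C | data) = (2/9) / (7/18) = 4/7.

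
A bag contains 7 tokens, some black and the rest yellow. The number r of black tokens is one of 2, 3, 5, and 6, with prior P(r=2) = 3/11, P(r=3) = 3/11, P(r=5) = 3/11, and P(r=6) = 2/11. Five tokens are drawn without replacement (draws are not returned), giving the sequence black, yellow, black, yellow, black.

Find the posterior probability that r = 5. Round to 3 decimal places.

For each hypothesis, P(data | H) works out to: P(data | r = 2) = (2/7)(5/6)(1/5)(4/4)(0/3) = 0; P(data | r = 3) = (3/7)(4/6)(2/5)(3/4)(1/3) = 1/35; P(data | r = 5) = (5/7)(2/6)(4/5)(1/4)(3/3) = 1/21; P(data | r = 6) = (6/7)(1/6)(5/5)(0/4) = 0.
The prior-weighted likelihoods are 3/11 · 0 = 0, 3/11 · 1/35 = 3/385, 3/11 · 1/21 = 1/77, 2/11 · 0 = 0; these sum to 8/385.
So P(r = 5 | data) = (1/77) / (8/385) = 5/8.

0.625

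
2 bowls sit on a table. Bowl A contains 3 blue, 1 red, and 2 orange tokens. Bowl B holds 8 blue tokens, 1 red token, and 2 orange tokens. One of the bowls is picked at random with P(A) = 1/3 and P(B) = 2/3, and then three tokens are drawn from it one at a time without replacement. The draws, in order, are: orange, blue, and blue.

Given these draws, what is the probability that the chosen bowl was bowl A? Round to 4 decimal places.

Compute the likelihood of the observed sequence for each case: P(data | bowl A) = (2/6)(3/5)(2/4) = 0.1; P(data | bowl B) = (2/11)(8/10)(7/9) = 0.11313.
The prior-weighted likelihoods are 1/3 · 0.1 = 0.033333, 2/3 · 0.11313 = 0.075421; summing to 0.10875.
So P(bowl A | data) = (0.033333) / (0.10875) = 0.3065.

0.3065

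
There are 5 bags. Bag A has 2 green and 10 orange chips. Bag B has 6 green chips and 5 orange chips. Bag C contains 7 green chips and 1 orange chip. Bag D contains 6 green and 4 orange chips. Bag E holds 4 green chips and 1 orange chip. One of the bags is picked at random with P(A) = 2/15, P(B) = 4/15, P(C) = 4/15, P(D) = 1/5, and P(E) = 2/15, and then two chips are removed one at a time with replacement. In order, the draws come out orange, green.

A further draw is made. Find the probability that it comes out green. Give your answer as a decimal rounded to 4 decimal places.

Under each hypothesis, the probability of the observed sequence is: P(data | bag A) = (10/12)(2/12) = 0.13889; P(data | bag B) = (5/11)(6/11) = 0.24793; P(data | bag C) = (1/8)(7/8) = 0.10938; P(data | bag D) = (4/10)(6/10) = 0.24; P(data | bag E) = (1/5)(4/5) = 0.16.
Multiplying each by its prior: 2/15 · 0.13889 = 0.018519, 4/15 · 0.24793 = 0.066116, 4/15 · 0.10938 = 0.029167, 1/5 · 0.24 = 0.048, 2/15 · 0.16 = 0.021333; these sum to 0.18313.
Dividing through by the total gives posterior P(bag A | data) = 0.10112, P(bag B | data) = 0.36102, P(bag C | data) = 0.15926, P(bag D | data) = 0.2621, P(bag E | data) = 0.11649.
Averaging over the posterior, P(green next | data) = (1/6)(0.10112) + (6/11)(0.36102) + (7/8)(0.15926) + (3/5)(0.2621) + (4/5)(0.11649) = 0.60358.

0.6036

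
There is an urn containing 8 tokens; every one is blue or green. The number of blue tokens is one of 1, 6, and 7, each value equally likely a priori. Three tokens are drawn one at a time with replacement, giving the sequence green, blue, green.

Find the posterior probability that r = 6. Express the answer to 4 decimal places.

Under each hypothesis, the probability of the observed sequence is: P(data | r = 1) = (7/8)(1/8)(7/8) = 0.095703; P(data | r = 6) = (2/8)(6/8)(2/8) = 0.046875; P(data | r = 7) = (1/8)(7/8)(1/8) = 0.013672.
Multiplying each by its prior: 1/3 · 0.095703 = 0.031901, 1/3 · 0.046875 = 0.015625, 1/3 · 0.013672 = 0.0045573; these sum to 0.052083.
So P(r = 6 | data) = (0.015625) / (0.052083) = 0.3.

0.3000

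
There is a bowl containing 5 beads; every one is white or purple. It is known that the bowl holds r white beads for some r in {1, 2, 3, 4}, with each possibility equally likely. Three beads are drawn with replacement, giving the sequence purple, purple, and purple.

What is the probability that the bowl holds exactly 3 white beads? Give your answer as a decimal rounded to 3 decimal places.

The likelihood of the observed sequence under each hypothesis: P(data | r = 1) = (4/5)(4/5)(4/5) = 64/125; P(data | r = 2) = (3/5)(3/5)(3/5) = 27/125; P(data | r = 3) = (2/5)(2/5)(2/5) = 8/125; P(data | r = 4) = (1/5)(1/5)(1/5) = 1/125.
Weighting by the prior gives 1/4 · 64/125 = 16/125, 1/4 · 27/125 = 27/500, 1/4 · 8/125 = 2/125, 1/4 · 1/125 = 1/500; these sum to 1/5.
By Bayes' rule, P(r = 3 | data) = (2/125) / (1/5) = 2/25.

0.080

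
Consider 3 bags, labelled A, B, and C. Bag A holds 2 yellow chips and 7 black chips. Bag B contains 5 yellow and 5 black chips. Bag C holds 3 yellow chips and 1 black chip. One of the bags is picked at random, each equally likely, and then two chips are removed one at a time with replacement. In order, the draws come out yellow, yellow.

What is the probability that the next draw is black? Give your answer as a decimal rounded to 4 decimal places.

0.3528

The likelihood of the observed sequence under each hypothesis: P(data | bag A) = (2/9)(2/9) = 0.049383; P(data | bag B) = (5/10)(5/10) = 0.25; P(data | bag C) = (3/4)(3/4) = 0.5625.
The prior-weighted likelihoods are 1/3 · 0.049383 = 0.016461, 1/3 · 0.25 = 0.083333, 1/3 · 0.5625 = 0.1875; summing to 0.28729.
Normalising, the posterior is P(bag A | data) = 0.057296, P(bag B | data) = 0.29006, P(bag C | data) = 0.65264.
The predictive probability is P(black next | data) = (7/9)(0.057296) + (1/2)(0.29006) + (1/4)(0.65264) = 0.35276.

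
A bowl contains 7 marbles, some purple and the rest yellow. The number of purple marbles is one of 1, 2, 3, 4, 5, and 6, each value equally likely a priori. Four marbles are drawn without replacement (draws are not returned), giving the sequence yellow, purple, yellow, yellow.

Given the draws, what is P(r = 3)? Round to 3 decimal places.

Compute the likelihood of the observed sequence for each case: P(data | r = 1) = (6/7)(1/6)(5/5)(4/4) = 1/7; P(data | r = 2) = (5/7)(2/6)(4/5)(3/4) = 1/7; P(data | r = 3) = (4/7)(3/6)(3/5)(2/4) = 3/35; P(data | r = 4) = (3/7)(4/6)(2/5)(1/4) = 1/35; P(data | r = 5) = (2/7)(5/6)(1/5)(0/4) = 0; P(data | r = 6) = (1/7)(6/6)(0/5) = 0.
The prior-weighted likelihoods are 1/6 · 1/7 = 1/42, 1/6 · 1/7 = 1/42, 1/6 · 3/35 = 1/70, 1/6 · 1/35 = 1/210, 1/6 · 0 = 0, 1/6 · 0 = 0; these sum to 1/15.
Therefore the posterior P(r = 3 | data) = (1/70) / (1/15) = 3/14.

0.214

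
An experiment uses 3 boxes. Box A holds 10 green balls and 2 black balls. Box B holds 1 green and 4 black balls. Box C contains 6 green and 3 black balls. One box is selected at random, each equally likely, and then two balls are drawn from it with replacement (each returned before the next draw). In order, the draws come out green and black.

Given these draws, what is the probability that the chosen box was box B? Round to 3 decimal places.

0.307

The likelihood of the observed sequence under each hypothesis: P(data | box A) = (10/12)(2/12) = 0.13889; P(data | box B) = (1/5)(4/5) = 0.16; P(data | box C) = (6/9)(3/9) = 0.22222.
The prior-weighted likelihoods are 1/3 · 0.13889 = 0.046296, 1/3 · 0.16 = 0.053333, 1/3 · 0.22222 = 0.074074; these sum to 0.1737.
Therefore the posterior P(box B | data) = (0.053333) / (0.1737) = 0.30704.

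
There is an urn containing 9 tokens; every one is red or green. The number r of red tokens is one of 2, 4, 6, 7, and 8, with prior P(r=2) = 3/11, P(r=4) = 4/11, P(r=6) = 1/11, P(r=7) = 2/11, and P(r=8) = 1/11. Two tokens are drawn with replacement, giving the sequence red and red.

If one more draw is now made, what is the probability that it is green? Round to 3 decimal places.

0.313

The likelihood of the observed sequence under each hypothesis: P(data | r = 2) = (2/9)(2/9) = 4/81; P(data | r = 4) = (4/9)(4/9) = 16/81; P(data | r = 6) = (6/9)(6/9) = 4/9; P(data | r = 7) = (7/9)(7/9) = 49/81; P(data | r = 8) = (8/9)(8/9) = 64/81.
The prior-weighted likelihoods are 3/11 · 4/81 = 4/297, 4/11 · 16/81 = 64/891, 1/11 · 4/9 = 4/99, 2/11 · 49/81 = 98/891, 1/11 · 64/81 = 64/891; these sum to 274/891.
Dividing through by the total gives posterior P(r = 2 | data) = 0.043796, P(r = 4 | data) = 0.23358, P(r = 6 | data) = 0.13139, P(r = 7 | data) = 0.35766, P(r = 8 | data) = 0.23358.
So P(green next | data) = Σ P(green next | H) P(H | data) = (7/9)(0.043796) + (5/9)(0.23358) + (1/3)(0.13139) + (2/9)(0.35766) + (1/9)(0.23358) = 0.31306.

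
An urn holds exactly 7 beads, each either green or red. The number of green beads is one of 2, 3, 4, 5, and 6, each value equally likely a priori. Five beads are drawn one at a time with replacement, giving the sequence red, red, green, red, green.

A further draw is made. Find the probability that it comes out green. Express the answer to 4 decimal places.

Compute the likelihood of the observed sequence for each case: P(data | r = 2) = (5/7)(5/7)(2/7)(5/7)(2/7) = 0.02975; P(data | r = 3) = (4/7)(4/7)(3/7)(4/7)(3/7) = 0.034271; P(data | r = 4) = (3/7)(3/7)(4/7)(3/7)(4/7) = 0.025704; P(data | r = 5) = (2/7)(2/7)(5/7)(2/7)(5/7) = 0.0119; P(data | r = 6) = (1/7)(1/7)(6/7)(1/7)(6/7) = 0.002142.
Multiplying each by its prior: 1/5 · 0.02975 = 0.0059499, 1/5 · 0.034271 = 0.0068543, 1/5 · 0.025704 = 0.0051407, 1/5 · 0.0119 = 0.00238, 1/5 · 0.002142 = 0.00042839; these sum to 0.020753.
The posterior is then P(r = 2 | data) = 0.2867, P(r = 3 | data) = 0.33028, P(r = 4 | data) = 0.24771, P(r = 5 | data) = 0.11468, P(r = 6 | data) = 0.020642.
So P(green next | data) = Σ P(green next | H) P(H | data) = (2/7)(0.2867) + (3/7)(0.33028) + (4/7)(0.24771) + (5/7)(0.11468) + (6/7)(0.020642) = 0.46461.

0.4646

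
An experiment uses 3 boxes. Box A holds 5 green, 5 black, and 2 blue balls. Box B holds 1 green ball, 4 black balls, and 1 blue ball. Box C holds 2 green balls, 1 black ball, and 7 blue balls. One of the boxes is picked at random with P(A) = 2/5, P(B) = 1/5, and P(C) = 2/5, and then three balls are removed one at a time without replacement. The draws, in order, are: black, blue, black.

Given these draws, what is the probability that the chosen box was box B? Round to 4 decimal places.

The likelihood of the observed sequence under each hypothesis: P(data | box A) = (5/12)(2/11)(4/10) = 0.030303; P(data | box B) = (4/6)(1/5)(3/4) = 0.1; P(data | box C) = (1/10)(7/9)(0/8) = 0.
The prior-weighted likelihoods are 2/5 · 0.030303 = 0.012121, 1/5 · 0.1 = 0.02, 2/5 · 0 = 0; these sum to 0.032121.
By Bayes' rule, P(box B | data) = (0.02) / (0.032121) = 0.62264.

0.6226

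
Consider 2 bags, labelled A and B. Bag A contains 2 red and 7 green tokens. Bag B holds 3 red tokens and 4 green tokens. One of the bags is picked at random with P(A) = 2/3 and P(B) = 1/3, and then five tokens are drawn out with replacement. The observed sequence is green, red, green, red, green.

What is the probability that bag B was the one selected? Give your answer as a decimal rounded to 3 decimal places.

Under each hypothesis, the probability of the observed sequence is: P(data | bag A) = (7/9)(2/9)(7/9)(2/9)(7/9) = 0.023235; P(data | bag B) = (4/7)(3/7)(4/7)(3/7)(4/7) = 0.034271.
Multiplying each by its prior: 2/3 · 0.023235 = 0.01549, 1/3 · 0.034271 = 0.011424; summing to 0.026914.
Hence P(bag B | data) = (0.011424) / (0.026914) = 0.42446.

0.424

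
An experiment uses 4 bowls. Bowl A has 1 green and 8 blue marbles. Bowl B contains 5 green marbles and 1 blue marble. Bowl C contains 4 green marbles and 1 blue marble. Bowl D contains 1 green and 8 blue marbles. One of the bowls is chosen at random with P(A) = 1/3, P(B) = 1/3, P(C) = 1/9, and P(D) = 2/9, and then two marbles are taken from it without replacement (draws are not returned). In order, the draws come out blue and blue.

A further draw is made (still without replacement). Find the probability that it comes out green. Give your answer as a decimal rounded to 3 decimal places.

For each hypothesis, P(data | H) works out to: P(data | bowl A) = (8/9)(7/8) = 7/9; P(data | bowl B) = (1/6)(0/5) = 0; P(data | bowl C) = (1/5)(0/4) = 0; P(data | bowl D) = (8/9)(7/8) = 7/9.
Multiplying each by its prior: 1/3 · 7/9 = 7/27, 1/3 · 0 = 0, 1/9 · 0 = 0, 2/9 · 7/9 = 14/81; summing to 35/81.
Dividing through by the total gives posterior P(bowl A | data) = 3/5, P(bowl B | data) = 0, P(bowl C | data) = 0, P(bowl D | data) = 2/5.
So P(green next | data) = Σ P(green next | H) P(H | data) = (1/7)(3/5) + (1/7)(2/5) = 1/7.

0.143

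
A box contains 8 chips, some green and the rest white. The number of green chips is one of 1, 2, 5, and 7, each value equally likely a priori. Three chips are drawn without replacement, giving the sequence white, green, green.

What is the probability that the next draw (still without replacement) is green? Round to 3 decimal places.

0.684

For each hypothesis, P(data | H) works out to: P(data | r = 1) = (7/8)(1/7)(0/6) = 0; P(data | r = 2) = (6/8)(2/7)(1/6) = 1/28; P(data | r = 5) = (3/8)(5/7)(4/6) = 5/28; P(data | r = 7) = (1/8)(7/7)(6/6) = 1/8.
The prior-weighted likelihoods are 1/4 · 0 = 0, 1/4 · 1/28 = 1/112, 1/4 · 5/28 = 5/112, 1/4 · 1/8 = 1/32; summing to 19/224.
Dividing through by the total gives posterior P(r = 1 | data) = 0, P(r = 2 | data) = 2/19, P(r = 5 | data) = 10/19, P(r = 7 | data) = 7/19.
So P(green next | data) = Σ P(green next | H) P(H | data) = (0)(2/19) + (3/5)(10/19) + (1)(7/19) = 13/19.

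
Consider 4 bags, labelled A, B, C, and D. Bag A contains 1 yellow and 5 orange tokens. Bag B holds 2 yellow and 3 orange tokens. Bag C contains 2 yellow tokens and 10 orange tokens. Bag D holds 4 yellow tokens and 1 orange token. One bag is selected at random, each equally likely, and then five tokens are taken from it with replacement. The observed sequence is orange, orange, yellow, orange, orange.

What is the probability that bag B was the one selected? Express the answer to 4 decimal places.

0.2424

For each hypothesis, P(data | H) works out to: P(data | bag A) = (5/6)(5/6)(1/6)(5/6)(5/6) = 0.080376; P(data | bag B) = (3/5)(3/5)(2/5)(3/5)(3/5) = 0.05184; P(data | bag C) = (10/12)(10/12)(2/12)(10/12)(10/12) = 0.080376; P(data | bag D) = (1/5)(1/5)(4/5)(1/5)(1/5) = 0.00128.
Weighting by the prior gives 1/4 · 0.080376 = 0.020094, 1/4 · 0.05184 = 0.01296, 1/4 · 0.080376 = 0.020094, 1/4 · 0.00128 = 0.00032; with total 0.053468.
Therefore the posterior P(bag B | data) = (0.01296) / (0.053468) = 0.24239.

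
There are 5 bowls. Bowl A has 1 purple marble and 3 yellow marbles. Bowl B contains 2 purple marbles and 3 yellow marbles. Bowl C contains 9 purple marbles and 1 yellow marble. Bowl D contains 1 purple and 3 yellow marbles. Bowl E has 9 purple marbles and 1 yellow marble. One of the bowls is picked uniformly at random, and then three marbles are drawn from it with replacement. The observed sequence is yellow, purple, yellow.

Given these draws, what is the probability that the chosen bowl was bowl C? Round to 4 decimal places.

0.0203

The likelihood of the observed sequence under each hypothesis: P(data | bowl A) = (3/4)(1/4)(3/4) = 0.14062; P(data | bowl B) = (3/5)(2/5)(3/5) = 0.144; P(data | bowl C) = (1/10)(9/10)(1/10) = 0.009; P(data | bowl D) = (3/4)(1/4)(3/4) = 0.14062; P(data | bowl E) = (1/10)(9/10)(1/10) = 0.009.
The prior-weighted likelihoods are 1/5 · 0.14062 = 0.028125, 1/5 · 0.144 = 0.0288, 1/5 · 0.009 = 0.0018, 1/5 · 0.14062 = 0.028125, 1/5 · 0.009 = 0.0018; these sum to 0.08865.
So P(bowl C | data) = (0.0018) / (0.08865) = 0.020305.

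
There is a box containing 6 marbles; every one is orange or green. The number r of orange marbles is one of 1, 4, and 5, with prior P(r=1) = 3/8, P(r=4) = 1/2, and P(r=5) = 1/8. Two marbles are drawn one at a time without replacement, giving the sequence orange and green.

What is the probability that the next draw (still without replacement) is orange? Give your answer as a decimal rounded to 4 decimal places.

Compute the likelihood of the observed sequence for each case: P(data | r = 1) = (1/6)(5/5) = 1/6; P(data | r = 4) = (4/6)(2/5) = 4/15; P(data | r = 5) = (5/6)(1/5) = 1/6.
Multiplying each by its prior: 3/8 · 1/6 = 1/16, 1/2 · 4/15 = 2/15, 1/8 · 1/6 = 1/48; with total 13/60.
Normalising, the posterior is P(r = 1 | data) = 15/52, P(r = 4 | data) = 8/13, P(r = 5 | data) = 5/52.
Averaging over the posterior, P(orange next | data) = (0)(15/52) + (3/4)(8/13) + (1)(5/52) = 29/52.

0.5577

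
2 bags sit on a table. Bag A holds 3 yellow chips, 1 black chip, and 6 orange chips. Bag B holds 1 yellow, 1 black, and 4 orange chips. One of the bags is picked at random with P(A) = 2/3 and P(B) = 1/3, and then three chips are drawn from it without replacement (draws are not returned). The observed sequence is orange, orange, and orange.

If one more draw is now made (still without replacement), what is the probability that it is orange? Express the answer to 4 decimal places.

0.3929

The likelihood of the observed sequence under each hypothesis: P(data | bag A) = (6/10)(5/9)(4/8) = 1/6; P(data | bag B) = (4/6)(3/5)(2/4) = 1/5.
The prior-weighted likelihoods are 2/3 · 1/6 = 1/9, 1/3 · 1/5 = 1/15; with total 8/45.
The posterior is then P(bag A | data) = 5/8, P(bag B | data) = 3/8.
Averaging over the posterior, P(orange next | data) = (3/7)(5/8) + (1/3)(3/8) = 11/28.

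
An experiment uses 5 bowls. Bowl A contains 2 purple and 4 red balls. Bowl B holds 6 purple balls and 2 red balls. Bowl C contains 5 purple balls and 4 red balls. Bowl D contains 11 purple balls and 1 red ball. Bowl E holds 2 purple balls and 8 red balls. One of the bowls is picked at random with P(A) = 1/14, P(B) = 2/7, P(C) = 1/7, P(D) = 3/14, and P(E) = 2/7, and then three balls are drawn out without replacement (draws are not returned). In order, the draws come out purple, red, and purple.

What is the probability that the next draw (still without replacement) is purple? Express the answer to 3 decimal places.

Under each hypothesis, the probability of the observed sequence is: P(data | bowl A) = (2/6)(4/5)(1/4) = 0.066667; P(data | bowl B) = (6/8)(2/7)(5/6) = 0.17857; P(data | bowl C) = (5/9)(4/8)(4/7) = 0.15873; P(data | bowl D) = (11/12)(1/11)(10/10) = 0.083333; P(data | bowl E) = (2/10)(8/9)(1/8) = 0.022222.
Multiplying each by its prior: 1/14 · 0.066667 = 0.0047619, 2/7 · 0.17857 = 0.05102, 1/7 · 0.15873 = 0.022676, 3/14 · 0.083333 = 0.017857, 2/7 · 0.022222 = 0.0063492; summing to 0.10266.
Dividing through by the total gives posterior P(bowl A | data) = 0.046383, P(bowl B | data) = 0.49696, P(bowl C | data) = 0.22087, P(bowl D | data) = 0.17394, P(bowl E | data) = 0.061844.
So P(purple next | data) = Σ P(purple next | H) P(H | data) = (0)(0.046383) + (4/5)(0.49696) + (1/2)(0.22087) + (1)(0.17394) + (0)(0.061844) = 0.68194.

0.682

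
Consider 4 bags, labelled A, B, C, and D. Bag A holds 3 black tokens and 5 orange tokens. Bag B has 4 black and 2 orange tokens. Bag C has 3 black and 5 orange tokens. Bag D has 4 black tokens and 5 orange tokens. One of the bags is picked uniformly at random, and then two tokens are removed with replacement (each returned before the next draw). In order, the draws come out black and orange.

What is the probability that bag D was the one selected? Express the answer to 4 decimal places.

0.2633

The likelihood of the observed sequence under each hypothesis: P(data | bag A) = (3/8)(5/8) = 0.23438; P(data | bag B) = (4/6)(2/6) = 0.22222; P(data | bag C) = (3/8)(5/8) = 0.23438; P(data | bag D) = (4/9)(5/9) = 0.24691.
Multiplying each by its prior: 1/4 · 0.23438 = 0.058594, 1/4 · 0.22222 = 0.055556, 1/4 · 0.23438 = 0.058594, 1/4 · 0.24691 = 0.061728; summing to 0.23447.
By Bayes' rule, P(bag D | data) = (0.061728) / (0.23447) = 0.26327.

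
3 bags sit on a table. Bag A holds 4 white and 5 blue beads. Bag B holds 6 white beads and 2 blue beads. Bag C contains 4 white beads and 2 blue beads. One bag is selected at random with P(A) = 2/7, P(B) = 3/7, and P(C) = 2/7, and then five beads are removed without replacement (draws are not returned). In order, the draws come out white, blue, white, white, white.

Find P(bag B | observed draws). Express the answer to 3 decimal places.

0.683

The likelihood of the observed sequence under each hypothesis: P(data | bag A) = (4/9)(5/8)(3/7)(2/6)(1/5) = 0.0079365; P(data | bag B) = (6/8)(2/7)(5/6)(4/5)(3/4) = 0.10714; P(data | bag C) = (4/6)(2/5)(3/4)(2/3)(1/2) = 0.066667.
Multiplying each by its prior: 2/7 · 0.0079365 = 0.0022676, 3/7 · 0.10714 = 0.045918, 2/7 · 0.066667 = 0.019048; with total 0.067234.
So P(bag B | data) = (0.045918) / (0.067234) = 0.68297.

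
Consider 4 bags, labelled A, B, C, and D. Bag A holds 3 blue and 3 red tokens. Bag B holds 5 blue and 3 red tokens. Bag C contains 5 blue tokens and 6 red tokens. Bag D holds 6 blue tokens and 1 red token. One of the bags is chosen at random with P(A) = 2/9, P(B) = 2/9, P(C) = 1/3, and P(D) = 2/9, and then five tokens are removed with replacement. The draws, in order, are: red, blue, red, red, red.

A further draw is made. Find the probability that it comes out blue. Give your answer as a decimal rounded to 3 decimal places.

Under each hypothesis, the probability of the observed sequence is: P(data | bag A) = (3/6)(3/6)(3/6)(3/6)(3/6) = 0.03125; P(data | bag B) = (3/8)(5/8)(3/8)(3/8)(3/8) = 0.01236; P(data | bag C) = (6/11)(5/11)(6/11)(6/11)(6/11) = 0.040236; P(data | bag D) = (1/7)(6/7)(1/7)(1/7)(1/7) = 0.00035699.
Weighting by the prior gives 2/9 · 0.03125 = 0.0069444, 2/9 · 0.01236 = 0.0027466, 1/3 · 0.040236 = 0.013412, 2/9 · 0.00035699 = 7.9332e-05; with total 0.023182.
Normalising, the posterior is P(bag A | data) = 0.29956, P(bag B | data) = 0.11848, P(bag C | data) = 0.57854, P(bag D | data) = 0.0034221.
So P(blue next | data) = Σ P(blue next | H) P(H | data) = (1/2)(0.29956) + (5/8)(0.11848) + (5/11)(0.57854) + (6/7)(0.0034221) = 0.48973.

0.490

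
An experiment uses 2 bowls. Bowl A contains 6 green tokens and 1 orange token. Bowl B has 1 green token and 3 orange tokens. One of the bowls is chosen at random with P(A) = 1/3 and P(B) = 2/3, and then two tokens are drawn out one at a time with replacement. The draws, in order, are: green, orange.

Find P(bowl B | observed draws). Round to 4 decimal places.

The likelihood of the observed sequence under each hypothesis: P(data | bowl A) = (6/7)(1/7) = 6/49; P(data | bowl B) = (1/4)(3/4) = 3/16.
The prior-weighted likelihoods are 1/3 · 6/49 = 2/49, 2/3 · 3/16 = 1/8; summing to 65/392.
So P(bowl B | data) = (1/8) / (65/392) = 49/65.

0.7538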